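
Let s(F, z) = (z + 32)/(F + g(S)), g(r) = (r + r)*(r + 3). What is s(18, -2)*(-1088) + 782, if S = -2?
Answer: -10846/7 ≈ -1549.4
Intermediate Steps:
g(r) = 2*r*(3 + r) (g(r) = (2*r)*(3 + r) = 2*r*(3 + r))
s(F, z) = (32 + z)/(-4 + F) (s(F, z) = (z + 32)/(F + 2*(-2)*(3 - 2)) = (32 + z)/(F + 2*(-2)*1) = (32 + z)/(F - 4) = (32 + z)/(-4 + F))
s(18, -2)*(-1088) + 782 = ((32 - 2)/(-4 + 18))*(-1088) + 782 = (30/14)*(-1088) + 782 = ((1/14)*30)*(-1088) + 782 = (15/7)*(-1088) + 782 = -16320/7 + 782 = -10846/7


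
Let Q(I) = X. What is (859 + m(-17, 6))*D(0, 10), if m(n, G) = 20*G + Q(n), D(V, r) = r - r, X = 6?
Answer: 0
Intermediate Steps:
Q(I) = 6
D(V, r) = 0
m(n, G) = 6 + 20*G (m(n, G) = 20*G + 6 = 6 + 20*G)
(859 + m(-17, 6))*D(0, 10) = (859 + (6 + 20*6))*0 = (859 + (6 + 120))*0 = (859 + 126)*0 = 985*0 = 0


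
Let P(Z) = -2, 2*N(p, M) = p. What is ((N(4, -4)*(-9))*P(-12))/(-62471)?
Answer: -36/62471 ≈ -0.00057627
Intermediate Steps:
N(p, M) = p/2
((N(4, -4)*(-9))*P(-12))/(-62471) = ((((½)*4)*(-9))*(-2))/(-62471) = ((2*(-9))*(-2))*(-1/62471) = -18*(-2)*(-1/62471) = 36*(-1/62471) = -36/62471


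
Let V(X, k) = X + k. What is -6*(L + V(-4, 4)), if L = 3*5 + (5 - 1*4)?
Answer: -96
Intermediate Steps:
L = 16 (L = 15 + (5 - 4) = 15 + 1 = 16)
-6*(L + V(-4, 4)) = -6*(16 + (-4 + 4)) = -6*(16 + 0) = -6*16 = -96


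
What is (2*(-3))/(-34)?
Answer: 3/17 ≈ 0.17647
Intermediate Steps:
(2*(-3))/(-34) = -6*(-1/34) = 3/17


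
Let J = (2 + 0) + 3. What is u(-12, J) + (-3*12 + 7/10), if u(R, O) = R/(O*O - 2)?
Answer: -8239/230 ≈ -35.822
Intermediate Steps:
J = 5 (J = 2 + 3 = 5)
u(R, O) = R/(-2 + O²) (u(R, O) = R/(O² - 2) = R/(-2 + O²))
u(-12, J) + (-3*12 + 7/10) = -12/(-2 + 5²) + (-3*12 + 7/10) = -12/(-2 + 25) + (-36 + 7*(⅒)) = -12/23 + (-36 + 7/10) = -12*1/23 - 353/10 = -12/23 - 353/10 = -8239/230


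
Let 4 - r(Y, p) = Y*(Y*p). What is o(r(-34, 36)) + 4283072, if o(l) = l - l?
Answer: 4283072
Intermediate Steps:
r(Y, p) = 4 - p*Y**2 (r(Y, p) = 4 - Y*Y*p = 4 - p*Y**2)
o(l) = 0
o(r(-34, 36)) + 4283072 = 0 + 4283072 = 4283072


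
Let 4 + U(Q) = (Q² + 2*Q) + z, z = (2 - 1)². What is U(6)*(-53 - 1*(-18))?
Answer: -1575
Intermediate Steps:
z = 1 (z = 1² = 1)
U(Q) = -3 + Q² + 2*Q (U(Q) = -4 + ((Q² + 2*Q) + 1) = -4 + (1 + Q² + 2*Q) = -3 + Q² + 2*Q)
U(6)*(-53 - 1*(-18)) = (-3 + 6² + 2*6)*(-53 - 1*(-18)) = (-3 + 36 + 12)*(-53 + 18) = 45*(-35) = -1575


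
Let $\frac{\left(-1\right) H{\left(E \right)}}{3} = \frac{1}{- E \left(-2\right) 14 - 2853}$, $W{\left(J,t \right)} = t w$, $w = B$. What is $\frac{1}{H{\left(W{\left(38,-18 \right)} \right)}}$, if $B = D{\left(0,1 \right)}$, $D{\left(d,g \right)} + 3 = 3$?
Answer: $951$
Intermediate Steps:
$D{\left(d,g \right)} = 0$ ($D{\left(d,g \right)} = -3 + 3 = 0$)
$B = 0$
$w = 0$
$W{\left(J,t \right)} = 0$ ($W{\left(J,t \right)} = t 0 = 0$)
$H{\left(E \right)} = - \frac{3}{-2853 + 28 E}$ ($H{\left(E \right)} = - \frac{3}{- E \left(-2\right) 14 - 2853} = - \frac{3}{- - 2 E 14 - 2853} = - \frac{3}{- \left(-28\right) E - 2853} = - \frac{3}{28 E - 2853} = - \frac{3}{-2853 + 28 E}$)
$\frac{1}{H{\left(W{\left(38,-18 \right)} \right)}} = \frac{1}{\left(-3\right) \frac{1}{-2853 + 28 \cdot 0}} = \frac{1}{\left(-3\right) \frac{1}{-2853 + 0}} = \frac{1}{\left(-3\right) \frac{1}{-2853}} = \frac{1}{\left(-3\right) \left(- \frac{1}{2853}\right)} = \frac{1}{\frac{1}{951}} = 951$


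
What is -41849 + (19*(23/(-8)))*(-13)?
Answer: -329111/8 ≈ -41139.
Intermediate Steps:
-41849 + (19*(23/(-8)))*(-13) = -41849 + (19*(23*(-1/8)))*(-13) = -41849 + (19*(-23/8))*(-13) = -41849 - 437/8*(-13) = -41849 + 5681/8 = -329111/8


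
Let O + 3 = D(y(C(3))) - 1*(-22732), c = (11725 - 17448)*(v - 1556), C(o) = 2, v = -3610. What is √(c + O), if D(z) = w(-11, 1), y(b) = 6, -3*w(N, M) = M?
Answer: 2*√66572430/3 ≈ 5439.5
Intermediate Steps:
w(N, M) = -M/3
D(z) = -⅓ (D(z) = -⅓*1 = -⅓)
c = 29565018 (c = (11725 - 17448)*(-3610 - 1556) = -5723*(-5166) = 29565018)
O = 68186/3 (O = -3 + (-⅓ - 1*(-22732)) = -3 + (-⅓ + 22732) = -3 + 68195/3 = 68186/3 ≈ 22729.)
√(c + O) = √(29565018 + 68186/3) = √(88763240/3) = 2*√66572430/3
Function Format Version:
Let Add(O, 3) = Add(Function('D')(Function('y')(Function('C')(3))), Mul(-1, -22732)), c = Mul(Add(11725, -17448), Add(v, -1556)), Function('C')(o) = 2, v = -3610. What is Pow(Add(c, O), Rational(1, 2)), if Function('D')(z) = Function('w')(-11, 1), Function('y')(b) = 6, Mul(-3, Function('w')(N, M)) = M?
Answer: Mul(Rational(2, 3), Pow(66572430, Rational(1, 2))) ≈ 5439.5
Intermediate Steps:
Function('w')(N, M) = Mul(Rational(-1, 3), M)
Function('D')(z) = Rational(-1, 3) (Function('D')(z) = Mul(Rational(-1, 3), 1) = Rational(-1, 3))
c = 29565018 (c = Mul(Add(11725, -17448), Add(-3610, -1556)) = Mul(-5723, -5166) = 29565018)
O = Rational(68186, 3) (O = Add(-3, Add(Rational(-1, 3), Mul(-1, -22732))) = Add(-3, Add(Rational(-1, 3), 22732)) = Add(-3, Rational(68195, 3)) = Rational(68186, 3) ≈ 22729.)
Pow(Add(c, O), Rational(1, 2)) = Pow(Add(29565018, Rational(68186, 3)), Rational(1, 2)) = Pow(Rational(88763240, 3), Rational(1, 2)) = Mul(Rational(2, 3), Pow(66572430, Rational(1, 2)))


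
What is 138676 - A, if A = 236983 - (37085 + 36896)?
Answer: -24326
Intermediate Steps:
A = 163002 (A = 236983 - 1*73981 = 236983 - 73981 = 163002)
138676 - A = 138676 - 1*163002 = 138676 - 163002 = -24326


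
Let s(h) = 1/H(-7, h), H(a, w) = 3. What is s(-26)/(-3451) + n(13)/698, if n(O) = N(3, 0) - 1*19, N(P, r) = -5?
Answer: -124585/3613197 ≈ -0.034481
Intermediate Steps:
n(O) = -24 (n(O) = -5 - 1*19 = -5 - 19 = -24)
s(h) = ⅓ (s(h) = 1/3 = ⅓)
s(-26)/(-3451) + n(13)/698 = (⅓)/(-3451) - 24/698 = (⅓)*(-1/3451) - 24*1/698 = -1/10353 - 12/349 = -124585/3613197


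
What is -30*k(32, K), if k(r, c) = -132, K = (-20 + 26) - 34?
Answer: 3960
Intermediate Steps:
K = -28 (K = 6 - 34 = -28)
-30*k(32, K) = -30*(-132) = 3960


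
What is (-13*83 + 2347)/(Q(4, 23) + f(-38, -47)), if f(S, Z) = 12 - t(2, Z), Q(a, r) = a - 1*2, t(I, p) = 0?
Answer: 634/7 ≈ 90.571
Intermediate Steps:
Q(a, r) = -2 + a (Q(a, r) = a - 2 = -2 + a)
f(S, Z) = 12 (f(S, Z) = 12 - 1*0 = 12 + 0 = 12)
(-13*83 + 2347)/(Q(4, 23) + f(-38, -47)) = (-13*83 + 2347)/((-2 + 4) + 12) = (-1079 + 2347)/(2 + 12) = 1268/14 = 1268*(1/14) = 634/7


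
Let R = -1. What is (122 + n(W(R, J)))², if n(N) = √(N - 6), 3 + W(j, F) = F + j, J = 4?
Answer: (122 + I*√6)² ≈ 14878.0 + 597.68*I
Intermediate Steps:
W(j, F) = -3 + F + j (W(j, F) = -3 + (F + j) = -3 + F + j)
n(N) = √(-6 + N)
(122 + n(W(R, J)))² = (122 + √(-6 + (-3 + 4 - 1)))² = (122 + √(-6 + 0))² = (122 + √(-6))² = (122 + I*√6)²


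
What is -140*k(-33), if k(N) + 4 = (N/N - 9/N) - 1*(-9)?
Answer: -9660/11 ≈ -878.18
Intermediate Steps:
k(N) = 6 - 9/N (k(N) = -4 + ((N/N - 9/N) - 1*(-9)) = -4 + ((1 - 9/N) + 9) = -4 + (10 - 9/N) = 6 - 9/N)
-140*k(-33) = -140*(6 - 9/(-33)) = -140*(6 - 9*(-1/33)) = -140*(6 + 3/11) = -140*69/11 = -9660/11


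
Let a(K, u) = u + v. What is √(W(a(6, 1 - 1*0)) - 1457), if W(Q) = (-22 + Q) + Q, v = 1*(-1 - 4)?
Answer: I*√1487 ≈ 38.562*I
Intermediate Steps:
v = -5 (v = 1*(-5) = -5)
a(K, u) = -5 + u (a(K, u) = u - 5 = -5 + u)
W(Q) = -22 + 2*Q
√(W(a(6, 1 - 1*0)) - 1457) = √((-22 + 2*(-5 + (1 - 1*0))) - 1457) = √((-22 + 2*(-5 + (1 + 0))) - 1457) = √((-22 + 2*(-5 + 1)) - 1457) = √((-22 + 2*(-4)) - 1457) = √((-22 - 8) - 1457) = √(-30 - 1457) = √(-1487) = I*√1487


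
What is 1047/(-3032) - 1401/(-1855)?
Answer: 2305647/5624360 ≈ 0.40994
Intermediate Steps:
1047/(-3032) - 1401/(-1855) = 1047*(-1/3032) - 1401*(-1/1855) = -1047/3032 + 1401/1855 = 2305647/5624360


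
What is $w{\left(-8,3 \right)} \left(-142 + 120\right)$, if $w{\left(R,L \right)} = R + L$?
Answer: $110$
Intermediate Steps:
$w{\left(R,L \right)} = L + R$
$w{\left(-8,3 \right)} \left(-142 + 120\right) = \left(3 - 8\right) \left(-142 + 120\right) = \left(-5\right) \left(-22\right) = 110$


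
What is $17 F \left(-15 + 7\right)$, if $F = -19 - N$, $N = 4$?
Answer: $3128$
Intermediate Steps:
$F = -23$ ($F = -19 - 4 = -23$)
$17 F \left(-15 + 7\right) = 17 \left(-23\right) \left(-15 + 7\right) = \left(-391\right) \left(-8\right) = 3128$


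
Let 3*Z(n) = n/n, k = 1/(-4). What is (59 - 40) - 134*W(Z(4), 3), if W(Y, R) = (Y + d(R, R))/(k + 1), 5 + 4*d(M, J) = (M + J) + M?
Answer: -1973/9 ≈ -219.22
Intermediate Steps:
d(M, J) = -5/4 + M/2 + J/4 (d(M, J) = -5/4 + ((M + J) + M)/4 = -5/4 + ((J + M) + M)/4 = -5/4 + (J + 2*M)/4 = -5/4 + (M/2 + J/4) = -5/4 + M/2 + J/4)
k = -1/4 ≈ -0.25000
Z(n) = 1/3 (Z(n) = (n/n)/3 = (1/3)*1 = 1/3)
W(Y, R) = -5/3 + R + 4*Y/3 (W(Y, R) = (Y + (-5/4 + R/2 + R/4))/(-1/4 + 1) = (Y + (-5/4 + 3*R/4))/(3/4) = (-5/4 + Y + 3*R/4)*(4/3) = -5/3 + R + 4*Y/3)
(59 - 40) - 134*W(Z(4), 3) = (59 - 40) - 134*(-5/3 + 3 + (4/3)*(1/3)) = 19 - 134*(-5/3 + 3 + 4/9) = 19 - 134*16/9 = 19 - 2144/9 = -1973/9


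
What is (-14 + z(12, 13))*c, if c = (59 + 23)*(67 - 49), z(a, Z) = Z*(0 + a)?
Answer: 209592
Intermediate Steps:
z(a, Z) = Z*a
c = 1476 (c = 82*18 = 1476)
(-14 + z(12, 13))*c = (-14 + 13*12)*1476 = (-14 + 156)*1476 = 142*1476 = 209592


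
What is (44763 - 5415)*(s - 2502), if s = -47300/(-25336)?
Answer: -311554375182/3167 ≈ -9.8375e+7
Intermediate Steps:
s = 11825/6334 (s = -47300*(-1/25336) = 11825/6334 ≈ 1.8669)
(44763 - 5415)*(s - 2502) = (44763 - 5415)*(11825/6334 - 2502) = 39348*(-15835843/6334) = -311554375182/3167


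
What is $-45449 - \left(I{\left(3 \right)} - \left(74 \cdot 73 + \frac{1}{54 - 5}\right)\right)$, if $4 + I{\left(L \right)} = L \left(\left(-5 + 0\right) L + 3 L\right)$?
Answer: $- \frac{1961224}{49} \approx -40025.0$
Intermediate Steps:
$I{\left(L \right)} = -4 - 2 L^{2}$ ($I{\left(L \right)} = -4 + L \left(\left(-5 + 0\right) L + 3 L\right) = -4 + L \left(- 5 L + 3 L\right) = -4 + L \left(- 2 L\right) = -4 - 2 L^{2}$)
$-45449 - \left(I{\left(3 \right)} - \left(74 \cdot 73 + \frac{1}{54 - 5}\right)\right) = -45449 - \left(\left(-4 - 2 \cdot 3^{2}\right) - \left(74 \cdot 73 + \frac{1}{54 - 5}\right)\right) = -45449 - \left(\left(-4 - 18\right) - \left(5402 + \frac{1}{49}\right)\right) = -45449 - \left(-22 - \frac{264699}{49}\right) = -45449 - - \frac{265777}{49} = -45449 + \frac{265777}{49} = - \frac{1961224}{49}$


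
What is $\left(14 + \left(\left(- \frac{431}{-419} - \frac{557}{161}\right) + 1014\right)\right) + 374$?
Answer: $\frac{94413526}{67459} \approx 1399.6$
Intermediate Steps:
$\left(14 + \left(\left(- \frac{431}{-419} - \frac{557}{161}\right) + 1014\right)\right) + 374 = \left(14 + \left(\left(\left(-431\right) \left(- \frac{1}{419}\right) - \frac{557}{161}\right) + 1014\right)\right) + 374 = \left(14 + \left(\left(\frac{431}{419} - \frac{557}{161}\right) + 1014\right)\right) + 374 = \left(14 + \left(- \frac{163992}{67459} + 1014\right)\right) + 374 = \left(14 + \frac{68239434}{67459}\right) + 374 = \frac{69183860}{67459} + 374 = \frac{94413526}{67459}$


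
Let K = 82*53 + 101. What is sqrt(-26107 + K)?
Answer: 38*I*sqrt(15) ≈ 147.17*I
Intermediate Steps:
K = 4447 (K = 4346 + 101 = 4447)
sqrt(-26107 + K) = sqrt(-26107 + 4447) = sqrt(-21660) = 38*I*sqrt(15)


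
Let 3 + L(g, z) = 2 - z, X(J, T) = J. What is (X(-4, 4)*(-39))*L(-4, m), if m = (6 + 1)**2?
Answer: -7800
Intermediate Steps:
m = 49 (m = 7**2 = 49)
L(g, z) = -1 - z (L(g, z) = -3 + (2 - z) = -1 - z)
(X(-4, 4)*(-39))*L(-4, m) = (-4*(-39))*(-1 - 1*49) = 156*(-1 - 49) = 156*(-50) = -7800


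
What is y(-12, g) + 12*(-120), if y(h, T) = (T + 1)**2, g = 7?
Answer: -1376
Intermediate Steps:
y(h, T) = (1 + T)**2
y(-12, g) + 12*(-120) = (1 + 7)**2 + 12*(-120) = 8**2 - 1440 = 64 - 1440 = -1376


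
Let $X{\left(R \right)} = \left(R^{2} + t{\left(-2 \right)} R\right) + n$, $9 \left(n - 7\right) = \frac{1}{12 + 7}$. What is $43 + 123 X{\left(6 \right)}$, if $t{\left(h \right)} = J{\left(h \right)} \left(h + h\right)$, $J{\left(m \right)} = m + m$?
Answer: $\frac{977021}{57} \approx 17141.0$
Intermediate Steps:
$J{\left(m \right)} = 2 m$
$t{\left(h \right)} = 4 h^{2}$ ($t{\left(h \right)} = 2 h \left(h + h\right) = 2 h 2 h = 4 h^{2}$)
$n = \frac{1198}{171}$ ($n = 7 + \frac{1}{9 \left(12 + 7\right)} = 7 + \frac{1}{9 \cdot 19} = 7 + \frac{1}{9} \cdot \frac{1}{19} = 7 + \frac{1}{171} = \frac{1198}{171} \approx 7.0058$)
$X{\left(R \right)} = \frac{1198}{171} + R^{2} + 16 R$ ($X{\left(R \right)} = \left(R^{2} + 4 \left(-2\right)^{2} R\right) + \frac{1198}{171} = \left(R^{2} + 4 \cdot 4 R\right) + \frac{1198}{171} = \left(R^{2} + 16 R\right) + \frac{1198}{171} = \frac{1198}{171} + R^{2} + 16 R$)
$43 + 123 X{\left(6 \right)} = 43 + 123 \left(\frac{1198}{171} + 6^{2} + 16 \cdot 6\right) = 43 + 123 \left(\frac{1198}{171} + 36 + 96\right) = 43 + 123 \cdot \frac{23770}{171} = 43 + \frac{974570}{57} = \frac{977021}{57}$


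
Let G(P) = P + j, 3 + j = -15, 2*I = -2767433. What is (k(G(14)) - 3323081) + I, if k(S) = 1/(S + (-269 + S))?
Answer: -2607565817/554 ≈ -4.7068e+6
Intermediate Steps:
I = -2767433/2 (I = (1/2)*(-2767433) = -2767433/2 ≈ -1.3837e+6)
j = -18 (j = -3 - 15 = -18)
G(P) = -18 + P (G(P) = P - 18 = -18 + P)
k(S) = 1/(-269 + 2*S)
(k(G(14)) - 3323081) + I = (1/(-269 + 2*(-18 + 14)) - 3323081) - 2767433/2 = (1/(-269 + 2*(-4)) - 3323081) - 2767433/2 = (1/(-269 - 8) - 3323081) - 2767433/2 = (1/(-277) - 3323081) - 2767433/2 = (-1/277 - 3323081) - 2767433/2 = -920493438/277 - 2767433/2 = -2607565817/554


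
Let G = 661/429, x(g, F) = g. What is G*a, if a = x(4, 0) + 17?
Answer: 4627/143 ≈ 32.357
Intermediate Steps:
G = 661/429 (G = 661*(1/429) = 661/429 ≈ 1.5408)
a = 21 (a = 4 + 17 = 21)
G*a = (661/429)*21 = 4627/143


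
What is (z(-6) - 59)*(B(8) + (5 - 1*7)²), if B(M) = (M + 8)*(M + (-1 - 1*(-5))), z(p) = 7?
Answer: -10192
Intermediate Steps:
B(M) = (4 + M)*(8 + M) (B(M) = (8 + M)*(M + (-1 + 5)) = (8 + M)*(M + 4) = (8 + M)*(4 + M) = (4 + M)*(8 + M))
(z(-6) - 59)*(B(8) + (5 - 1*7)²) = (7 - 59)*((32 + 8² + 12*8) + (5 - 1*7)²) = -52*((32 + 64 + 96) + (5 - 7)²) = -52*(192 + (-2)²) = -52*(192 + 4) = -52*196 = -10192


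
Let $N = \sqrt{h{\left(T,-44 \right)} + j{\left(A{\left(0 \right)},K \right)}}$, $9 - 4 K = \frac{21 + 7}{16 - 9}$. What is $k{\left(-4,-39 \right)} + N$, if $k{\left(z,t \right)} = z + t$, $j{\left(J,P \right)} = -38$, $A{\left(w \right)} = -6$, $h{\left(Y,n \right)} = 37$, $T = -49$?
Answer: $-43 + i \approx -43.0 + 1.0 i$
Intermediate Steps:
$K = \frac{5}{4}$ ($K = \frac{9}{4} - \frac{\left(21 + 7\right) \frac{1}{16 - 9}}{4} = \frac{9}{4} - \frac{28 \cdot \frac{1}{7}}{4} = \frac{9}{4} - 1 = \frac{5}{4} \approx 1.25$)
$N = i$ ($N = \sqrt{37 - 38} = \sqrt{-1} = i \approx 1.0 i$)
$k{\left(z,t \right)} = t + z$
$k{\left(-4,-39 \right)} + N = \left(-39 - 4\right) + i = -43 + i$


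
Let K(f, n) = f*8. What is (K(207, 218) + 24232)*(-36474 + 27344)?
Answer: -236357440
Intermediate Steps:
K(f, n) = 8*f
(K(207, 218) + 24232)*(-36474 + 27344) = (8*207 + 24232)*(-36474 + 27344) = (1656 + 24232)*(-9130) = 25888*(-9130) = -236357440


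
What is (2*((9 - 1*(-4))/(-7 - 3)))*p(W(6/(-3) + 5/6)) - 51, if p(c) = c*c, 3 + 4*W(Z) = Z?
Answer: -31001/576 ≈ -53.821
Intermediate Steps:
W(Z) = -¾ + Z/4
p(c) = c²
(2*((9 - 1*(-4))/(-7 - 3)))*p(W(6/(-3) + 5/6)) - 51 = (2*((9 - 1*(-4))/(-7 - 3)))*(-¾ + (6/(-3) + 5/6)/4)² - 51 = (2*((9 + 4)/(-10)))*(-¾ + (6*(-⅓) + 5*(⅙))/4)² - 51 = (2*(13*(-⅒)))*(-¾ + (-2 + ⅚)/4)² - 51 = (2*(-13/10))*(-¾ + (¼)*(-7/6))² - 51 = -13*(-¾ - 7/24)²/5 - 51 = -13*(-25/24)²/5 - 51 = -13/5*625/576 - 51 = -1625/576 - 51 = -31001/576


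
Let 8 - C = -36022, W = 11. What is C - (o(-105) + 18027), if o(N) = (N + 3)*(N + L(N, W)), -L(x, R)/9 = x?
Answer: 103683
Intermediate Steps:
C = 36030 (C = 8 - 1*(-36022) = 8 + 36022 = 36030)
L(x, R) = -9*x
o(N) = -8*N*(3 + N) (o(N) = (N + 3)*(N - 9*N) = (3 + N)*(-8*N) = -8*N*(3 + N))
C - (o(-105) + 18027) = 36030 - (8*(-105)*(-3 - 1*(-105)) + 18027) = 36030 - (8*(-105)*(-3 + 105) + 18027) = 36030 - (8*(-105)*102 + 18027) = 36030 - (-85680 + 18027) = 36030 - 1*(-67653) = 36030 + 67653 = 103683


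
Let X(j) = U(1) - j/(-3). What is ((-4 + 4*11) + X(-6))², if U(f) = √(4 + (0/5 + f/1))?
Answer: (38 + √5)² ≈ 1618.9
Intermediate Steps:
U(f) = √(4 + f) (U(f) = √(4 + (0*(⅕) + f*1)) = √(4 + (0 + f)) = √(4 + f))
X(j) = √5 + j/3 (X(j) = √(4 + 1) - j/(-3) = √5 - j*(-1)/3 = √5 - (-1)*j/3 = √5 + j/3)
((-4 + 4*11) + X(-6))² = ((-4 + 4*11) + (√5 + (⅓)*(-6)))² = ((-4 + 44) + (√5 - 2))² = (40 + (-2 + √5))² = (38 + √5)²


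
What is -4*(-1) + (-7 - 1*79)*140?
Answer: -12036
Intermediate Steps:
-4*(-1) + (-7 - 1*79)*140 = 4 + (-7 - 79)*140 = 4 - 86*140 = 4 - 12040 = -12036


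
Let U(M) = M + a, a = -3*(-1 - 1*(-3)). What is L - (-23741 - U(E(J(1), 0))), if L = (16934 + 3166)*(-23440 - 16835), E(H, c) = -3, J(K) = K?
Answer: -809503768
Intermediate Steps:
L = -809527500 (L = 20100*(-40275) = -809527500)
a = -6 (a = -3*(-1 + 3) = -3*2 = -6)
U(M) = -6 + M (U(M) = M - 6 = -6 + M)
L - (-23741 - U(E(J(1), 0))) = -809527500 - (-23741 - (-6 - 3)) = -809527500 - (-23741 - 1*(-9)) = -809527500 - (-23741 + 9) = -809527500 - 1*(-23732) = -809527500 + 23732 = -809503768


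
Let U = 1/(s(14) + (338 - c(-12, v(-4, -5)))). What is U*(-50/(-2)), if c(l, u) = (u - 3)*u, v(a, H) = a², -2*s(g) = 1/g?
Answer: 700/3639 ≈ 0.19236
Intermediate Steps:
s(g) = -1/(2*g)
c(l, u) = u*(-3 + u) (c(l, u) = (-3 + u)*u = u*(-3 + u))
U = 28/3639 (U = 1/(-½/14 + (338 - (-4)²*(-3 + (-4)²))) = 1/(-½*1/14 + (338 - 16*(-3 + 16))) = 1/(-1/28 + (338 - 16*13)) = 1/(-1/28 + (338 - 1*208)) = 1/(-1/28 + (338 - 208)) = 1/(-1/28 + 130) = 1/(3639/28) = 28/3639 ≈ 0.0076944)
U*(-50/(-2)) = 28*(-50/(-2))/3639 = 28*(-50*(-½))/3639 = (28/3639)*25 = 700/3639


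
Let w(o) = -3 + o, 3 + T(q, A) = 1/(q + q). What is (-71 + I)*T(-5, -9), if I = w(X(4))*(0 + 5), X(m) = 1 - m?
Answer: 3131/10 ≈ 313.10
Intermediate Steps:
T(q, A) = -3 + 1/(2*q) (T(q, A) = -3 + 1/(q + q) = -3 + 1/(2*q))
I = -30 (I = (-3 + (1 - 1*4))*(0 + 5) = (-3 + (1 - 4))*5 = (-3 - 3)*5 = -6*5 = -30)
(-71 + I)*T(-5, -9) = (-71 - 30)*(-3 + (½)/(-5)) = -101*(-3 + (½)*(-⅕)) = -101*(-3 - ⅒) = -101*(-31/10) = 3131/10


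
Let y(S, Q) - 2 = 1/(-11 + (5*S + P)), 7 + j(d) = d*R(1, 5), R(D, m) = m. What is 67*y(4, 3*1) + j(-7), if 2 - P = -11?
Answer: 2091/22 ≈ 95.045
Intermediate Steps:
P = 13 (P = 2 - 1*(-11) = 2 + 11 = 13)
j(d) = -7 + 5*d (j(d) = -7 + d*5 = -7 + 5*d)
y(S, Q) = 2 + 1/(2 + 5*S) (y(S, Q) = 2 + 1/(-11 + (5*S + 13)) = 2 + 1/(-11 + (13 + 5*S)) = 2 + 1/(2 + 5*S))
67*y(4, 3*1) + j(-7) = 67*(5*(1 + 2*4)/(2 + 5*4)) + (-7 + 5*(-7)) = 67*(5*(1 + 8)/(2 + 20)) + (-7 - 35) = 67*(5*9/22) - 42 = 67*(5*(1/22)*9) - 42 = 67*(45/22) - 42 = 3015/22 - 42 = 2091/22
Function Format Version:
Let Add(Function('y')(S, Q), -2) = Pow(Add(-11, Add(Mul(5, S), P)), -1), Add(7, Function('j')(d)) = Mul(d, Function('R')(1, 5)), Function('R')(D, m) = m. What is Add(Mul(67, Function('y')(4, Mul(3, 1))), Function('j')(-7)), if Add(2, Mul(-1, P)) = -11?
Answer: Rational(2091, 22) ≈ 95.045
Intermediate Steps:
P = 13 (P = Add(2, Mul(-1, -11)) = Add(2, 11) = 13)
Function('j')(d) = Add(-7, Mul(5, d)) (Function('j')(d) = Add(-7, Mul(d, 5)) = Add(-7, Mul(5, d)))
Function('y')(S, Q) = Add(2, Pow(Add(2, Mul(5, S)), -1)) (Function('y')(S, Q) = Add(2, Pow(Add(-11, Add(Mul(5, S), 13)), -1)) = Add(2, Pow(Add(-11, Add(13, Mul(5, S))), -1)) = Add(2, Pow(Add(2, Mul(5, S)), -1)))
Add(Mul(67, Function('y')(4, Mul(3, 1))), Function('j')(-7)) = Add(Mul(67, Mul(5, Pow(Add(2, Mul(5, 4)), -1), Add(1, Mul(2, 4)))), Add(-7, Mul(5, -7))) = Add(Mul(67, Mul(5, Pow(Add(2, 20), -1), Add(1, 8))), Add(-7, -35)) = Add(Mul(67, Mul(5, Pow(22, -1), 9)), -42) = Add(Mul(67, Mul(5, Rational(1, 22), 9)), -42) = Add(Mul(67, Rational(45, 22)), -42) = Add(Rational(3015, 22), -42) = Rational(2091, 22)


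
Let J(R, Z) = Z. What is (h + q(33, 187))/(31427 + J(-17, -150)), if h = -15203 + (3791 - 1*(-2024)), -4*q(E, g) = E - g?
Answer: -18699/62554 ≈ -0.29893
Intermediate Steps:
q(E, g) = -E/4 + g/4 (q(E, g) = -(E - g)/4 = -E/4 + g/4)
h = -9388 (h = -15203 + (3791 + 2024) = -15203 + 5815 = -9388)
(h + q(33, 187))/(31427 + J(-17, -150)) = (-9388 + (-¼*33 + (¼)*187))/(31427 - 150) = (-9388 + (-33/4 + 187/4))/31277 = (-9388 + 77/2)*(1/31277) = -18699/2*1/31277 = -18699/62554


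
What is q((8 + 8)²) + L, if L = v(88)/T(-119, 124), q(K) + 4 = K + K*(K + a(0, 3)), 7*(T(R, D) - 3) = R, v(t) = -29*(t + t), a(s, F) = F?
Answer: 468444/7 ≈ 66921.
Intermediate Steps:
v(t) = -58*t
T(R, D) = 3 + R/7
q(K) = -4 + K + K*(3 + K) (q(K) = -4 + (K + K*(K + 3)) = -4 + (K + K*(3 + K)) = -4 + K + K*(3 + K))
L = 2552/7 (L = (-58*88)/(3 + (⅐)*(-119)) = -5104/(3 - 17) = -5104/(-14) = -5104*(-1/14) = 2552/7 ≈ 364.57)
q((8 + 8)²) + L = (-4 + ((8 + 8)²)² + 4*(8 + 8)²) + 2552/7 = (-4 + (16²)² + 4*16²) + 2552/7 = (-4 + 256² + 4*256) + 2552/7 = (-4 + 65536 + 1024) + 2552/7 = 66556 + 2552/7 = 468444/7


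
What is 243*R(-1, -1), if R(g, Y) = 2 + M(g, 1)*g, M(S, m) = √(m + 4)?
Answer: 486 - 243*√5 ≈ -57.365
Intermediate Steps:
M(S, m) = √(4 + m)
R(g, Y) = 2 + g*√5 (R(g, Y) = 2 + √(4 + 1)*g = 2 + √5*g = 2 + g*√5)
243*R(-1, -1) = 243*(2 - √5) = 486 - 243*√5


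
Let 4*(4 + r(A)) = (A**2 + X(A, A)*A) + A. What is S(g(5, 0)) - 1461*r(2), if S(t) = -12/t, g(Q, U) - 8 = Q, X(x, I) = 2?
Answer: 56955/26 ≈ 2190.6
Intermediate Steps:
g(Q, U) = 8 + Q
r(A) = -4 + A**2/4 + 3*A/4 (r(A) = -4 + ((A**2 + 2*A) + A)/4 = -4 + (A**2 + 3*A)/4 = -4 + (A**2/4 + 3*A/4) = -4 + A**2/4 + 3*A/4)
S(g(5, 0)) - 1461*r(2) = -12/(8 + 5) - 1461*(-4 + (1/4)*2**2 + (3/4)*2) = -12/13 - 1461*(-4 + (1/4)*4 + 3/2) = -12*1/13 - 1461*(-4 + 1 + 3/2) = -12/13 - 1461*(-3/2) = -12/13 + 4383/2 = 56955/26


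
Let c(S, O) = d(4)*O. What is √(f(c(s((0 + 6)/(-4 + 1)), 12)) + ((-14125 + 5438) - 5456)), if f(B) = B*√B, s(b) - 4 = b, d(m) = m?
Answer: √(-14143 + 192*√3) ≈ 117.52*I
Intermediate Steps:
s(b) = 4 + b
c(S, O) = 4*O
f(B) = B^(3/2)
√(f(c(s((0 + 6)/(-4 + 1)), 12)) + ((-14125 + 5438) - 5456)) = √((4*12)^(3/2) + ((-14125 + 5438) - 5456)) = √(48^(3/2) + (-8687 - 5456)) = √(192*√3 - 14143) = √(-14143 + 192*√3)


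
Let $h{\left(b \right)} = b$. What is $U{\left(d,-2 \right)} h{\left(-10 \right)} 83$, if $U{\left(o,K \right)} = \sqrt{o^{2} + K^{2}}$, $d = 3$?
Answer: $- 830 \sqrt{13} \approx -2992.6$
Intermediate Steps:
$U{\left(o,K \right)} = \sqrt{K^{2} + o^{2}}$
$U{\left(d,-2 \right)} h{\left(-10 \right)} 83 = \sqrt{\left(-2\right)^{2} + 3^{2}} \left(-10\right) 83 = \sqrt{4 + 9} \left(-10\right) 83 = \sqrt{13} \left(-10\right) 83 = - 10 \sqrt{13} \cdot 83 = - 830 \sqrt{13}$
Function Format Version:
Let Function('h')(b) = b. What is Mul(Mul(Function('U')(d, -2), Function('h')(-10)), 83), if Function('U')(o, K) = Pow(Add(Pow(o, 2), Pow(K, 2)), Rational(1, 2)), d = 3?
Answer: Mul(-830, Pow(13, Rational(1, 2))) ≈ -2992.6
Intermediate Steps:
Function('U')(o, K) = Pow(Add(Pow(K, 2), Pow(o, 2)), Rational(1, 2))
Mul(Mul(Function('U')(d, -2), Function('h')(-10)), 83) = Mul(Mul(Pow(Add(Pow(-2, 2), Pow(3, 2)), Rational(1, 2)), -10), 83) = Mul(Mul(Pow(Add(4, 9), Rational(1, 2)), -10), 83) = Mul(Mul(Pow(13, Rational(1, 2)), -10), 83) = Mul(Mul(-10, Pow(13, Rational(1, 2))), 83) = Mul(-830, Pow(13, Rational(1, 2)))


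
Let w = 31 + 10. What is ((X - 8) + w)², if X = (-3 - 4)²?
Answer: 6724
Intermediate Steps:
w = 41
X = 49 (X = (-7)² = 49)
((X - 8) + w)² = ((49 - 8) + 41)² = (41 + 41)² = 82² = 6724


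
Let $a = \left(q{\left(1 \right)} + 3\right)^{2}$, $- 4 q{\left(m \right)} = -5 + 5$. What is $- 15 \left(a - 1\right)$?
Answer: $-120$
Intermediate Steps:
$q{\left(m \right)} = 0$ ($q{\left(m \right)} = - \frac{-5 + 5}{4} = \left(- \frac{1}{4}\right) 0 = 0$)
$a = 9$ ($a = \left(0 + 3\right)^{2} = 3^{2} = 9$)
$- 15 \left(a - 1\right) = - 15 \left(9 - 1\right) = \left(-15\right) 8 = -120$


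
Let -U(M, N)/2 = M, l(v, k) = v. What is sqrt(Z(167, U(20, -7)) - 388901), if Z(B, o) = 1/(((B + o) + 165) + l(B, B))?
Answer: I*sqrt(9103783458)/153 ≈ 623.62*I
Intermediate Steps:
U(M, N) = -2*M
Z(B, o) = 1/(165 + o + 2*B) (Z(B, o) = 1/(((B + o) + 165) + B) = 1/((165 + B + o) + B) = 1/(165 + o + 2*B))
sqrt(Z(167, U(20, -7)) - 388901) = sqrt(1/(165 - 2*20 + 2*167) - 388901) = sqrt(1/(165 - 40 + 334) - 388901) = sqrt(1/459 - 388901) = sqrt(-178505558/459) = I*sqrt(9103783458)/153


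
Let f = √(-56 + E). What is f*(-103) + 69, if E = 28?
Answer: 69 - 206*I*√7 ≈ 69.0 - 545.02*I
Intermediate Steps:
f = 2*I*√7 (f = √(-56 + 28) = √(-28) = 2*I*√7 ≈ 5.2915*I)
f*(-103) + 69 = (2*I*√7)*(-103) + 69 = -206*I*√7 + 69 = 69 - 206*I*√7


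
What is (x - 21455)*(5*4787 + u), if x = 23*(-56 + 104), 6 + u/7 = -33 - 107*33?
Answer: 21470305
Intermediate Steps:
u = -24990 (u = -42 + 7*(-33 - 107*33) = -42 + 7*(-33 - 3531) = -42 + 7*(-3564) = -42 - 24948 = -24990)
x = 1104 (x = 23*48 = 1104)
(x - 21455)*(5*4787 + u) = (1104 - 21455)*(5*4787 - 24990) = -20351*(23935 - 24990) = -20351*(-1055) = 21470305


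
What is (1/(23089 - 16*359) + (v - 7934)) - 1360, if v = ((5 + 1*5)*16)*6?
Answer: -144553229/17345 ≈ -8334.0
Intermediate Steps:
v = 960 (v = ((5 + 5)*16)*6 = (10*16)*6 = 160*6 = 960)
(1/(23089 - 16*359) + (v - 7934)) - 1360 = (1/(23089 - 16*359) + (960 - 7934)) - 1360 = (1/(23089 - 5744) - 6974) - 1360 = (1/17345 - 6974) - 1360 = -120964029/17345 - 1360 = -144553229/17345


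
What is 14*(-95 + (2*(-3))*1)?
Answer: -1414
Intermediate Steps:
14*(-95 + (2*(-3))*1) = 14*(-95 - 6*1) = 14*(-95 - 6) = 14*(-101) = -1414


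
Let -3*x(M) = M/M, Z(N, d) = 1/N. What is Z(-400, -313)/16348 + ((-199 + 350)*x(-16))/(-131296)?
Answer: 30844541/80491012800 ≈ 0.00038320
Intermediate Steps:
x(M) = -1/3 (x(M) = -M/(3*M) = -1/3*1 = -1/3)
Z(-400, -313)/16348 + ((-199 + 350)*x(-16))/(-131296) = 1/(-400*16348) + ((-199 + 350)*(-1/3))/(-131296) = -1/400*1/16348 + (151*(-1/3))*(-1/131296) = -1/6539200 - 151/3*(-1/131296) = -1/6539200 + 151/393888 = 30844541/80491012800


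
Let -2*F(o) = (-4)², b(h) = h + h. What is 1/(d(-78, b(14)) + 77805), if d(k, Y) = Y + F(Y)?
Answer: 1/77825 ≈ 1.2849e-5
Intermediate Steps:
b(h) = 2*h
F(o) = -8 (F(o) = -½*(-4)² = -½*16 = -8)
d(k, Y) = -8 + Y (d(k, Y) = Y - 8 = -8 + Y)
1/(d(-78, b(14)) + 77805) = 1/((-8 + 2*14) + 77805) = 1/((-8 + 28) + 77805) = 1/(20 + 77805) = 1/77825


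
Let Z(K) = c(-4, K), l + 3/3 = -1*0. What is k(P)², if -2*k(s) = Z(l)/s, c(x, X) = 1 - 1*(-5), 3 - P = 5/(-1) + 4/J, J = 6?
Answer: 81/484 ≈ 0.16736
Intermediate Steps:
P = 22/3 (P = 3 - (5/(-1) + 4/6) = 3 - (5*(-1) + 4*(⅙)) = 3 - (-5 + ⅔) = 3 - 1*(-13/3) = 3 + 13/3 = 22/3 ≈ 7.3333)
c(x, X) = 6 (c(x, X) = 1 + 5 = 6)
l = -1 (l = -1 - 1*0 = -1 + 0 = -1)
Z(K) = 6
k(s) = -3/s
k(P)² = (-3/22/3)² = (-3*3/22)² = (-9/22)² = 81/484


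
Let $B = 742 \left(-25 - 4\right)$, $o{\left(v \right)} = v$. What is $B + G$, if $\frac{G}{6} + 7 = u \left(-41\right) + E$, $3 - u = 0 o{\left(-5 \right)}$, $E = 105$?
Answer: $-21668$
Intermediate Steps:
$u = 3$ ($u = 3 - 0 \left(-5\right) = 3 - 0 = 3 + 0 = 3$)
$B = -21518$ ($B = 742 \left(-29\right) = -21518$)
$G = -150$ ($G = -42 + 6 \left(3 \left(-41\right) + 105\right) = -42 + 6 \left(-123 + 105\right) = -42 + 6 \left(-18\right) = -42 - 108 = -150$)
$B + G = -21518 - 150 = -21668$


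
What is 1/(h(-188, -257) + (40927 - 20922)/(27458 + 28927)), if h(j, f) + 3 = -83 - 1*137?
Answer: -11277/2510770 ≈ -0.0044914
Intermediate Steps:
h(j, f) = -223 (h(j, f) = -3 + (-83 - 1*137) = -3 + (-83 - 137) = -3 - 220 = -223)
1/(h(-188, -257) + (40927 - 20922)/(27458 + 28927)) = 1/(-223 + (40927 - 20922)/(27458 + 28927)) = 1/(-223 + 20005/56385) = 1/(-223 + 20005*(1/56385)) = 1/(-223 + 4001/11277) = 1/(-2510770/11277) = -11277/2510770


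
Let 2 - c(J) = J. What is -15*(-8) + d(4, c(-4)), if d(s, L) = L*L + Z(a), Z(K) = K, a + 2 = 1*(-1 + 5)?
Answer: 158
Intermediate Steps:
a = 2 (a = -2 + 1*(-1 + 5) = -2 + 1*4 = -2 + 4 = 2)
c(J) = 2 - J
d(s, L) = 2 + L² (d(s, L) = L*L + 2 = L² + 2 = 2 + L²)
-15*(-8) + d(4, c(-4)) = -15*(-8) + (2 + (2 - 1*(-4))²) = 120 + (2 + (2 + 4)²) = 120 + (2 + 6²) = 120 + (2 + 36) = 120 + 38 = 158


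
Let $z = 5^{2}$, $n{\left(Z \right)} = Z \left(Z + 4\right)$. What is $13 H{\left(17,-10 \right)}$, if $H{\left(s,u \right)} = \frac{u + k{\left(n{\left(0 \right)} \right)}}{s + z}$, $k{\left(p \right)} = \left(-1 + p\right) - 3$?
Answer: $- \frac{13}{3} \approx -4.3333$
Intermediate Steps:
$n{\left(Z \right)} = Z \left(4 + Z\right)$
$k{\left(p \right)} = -4 + p$
$z = 25$
$H{\left(s,u \right)} = \frac{-4 + u}{25 + s}$ ($H{\left(s,u \right)} = \frac{u - \left(4 + 0 \left(4 + 0\right)\right)}{s + 25} = \frac{u + \left(-4 + 0 \cdot 4\right)}{25 + s} = \frac{u + \left(-4 + 0\right)}{25 + s} = \frac{u - 4}{25 + s} = \frac{-4 + u}{25 + s}$)
$13 H{\left(17,-10 \right)} = 13 \frac{-4 - 10}{25 + 17} = 13 \cdot \frac{1}{42} \left(-14\right) = 13 \left(- \frac{1}{3}\right) = - \frac{13}{3}$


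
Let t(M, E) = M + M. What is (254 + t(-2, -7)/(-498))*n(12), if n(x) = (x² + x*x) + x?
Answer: 6324800/83 ≈ 76202.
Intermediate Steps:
t(M, E) = 2*M
n(x) = x + 2*x² (n(x) = (x² + x²) + x = 2*x² + x = x + 2*x²)
(254 + t(-2, -7)/(-498))*n(12) = (254 + (2*(-2))/(-498))*(12*(1 + 2*12)) = (254 - 4*(-1/498))*(12*(1 + 24)) = (254 + 2/249)*(12*25) = (63248/249)*300 = 6324800/83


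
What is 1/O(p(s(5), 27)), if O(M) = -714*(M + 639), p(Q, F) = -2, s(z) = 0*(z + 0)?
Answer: -1/454818 ≈ -2.1987e-6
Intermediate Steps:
s(z) = 0 (s(z) = 0*z = 0)
O(M) = -456246 - 714*M (O(M) = -714*(639 + M) = -456246 - 714*M)
1/O(p(s(5), 27)) = 1/(-456246 - 714*(-2)) = 1/(-456246 + 1428) = 1/(-454818) = -1/454818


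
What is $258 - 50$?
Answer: $208$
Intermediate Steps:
$258 - 50 = 208$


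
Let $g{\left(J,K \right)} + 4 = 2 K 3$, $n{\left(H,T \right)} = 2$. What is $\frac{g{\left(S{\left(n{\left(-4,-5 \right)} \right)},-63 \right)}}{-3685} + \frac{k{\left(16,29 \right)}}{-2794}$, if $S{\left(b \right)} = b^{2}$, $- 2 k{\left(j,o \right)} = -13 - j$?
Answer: $\frac{184341}{1871980} \approx 0.098474$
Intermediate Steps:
$k{\left(j,o \right)} = \frac{13}{2} + \frac{j}{2}$ ($k{\left(j,o \right)} = - \frac{-13 - j}{2} = \frac{13}{2} + \frac{j}{2}$)
$g{\left(J,K \right)} = -4 + 6 K$ ($g{\left(J,K \right)} = -4 + 2 K 3 = -4 + 6 K$)
$\frac{g{\left(S{\left(n{\left(-4,-5 \right)} \right)},-63 \right)}}{-3685} + \frac{k{\left(16,29 \right)}}{-2794} = \frac{-4 + 6 \left(-63\right)}{-3685} + \frac{\frac{13}{2} + \frac{1}{2} \cdot 16}{-2794} = \left(-4 - 378\right) \left(- \frac{1}{3685}\right) + \left(\frac{13}{2} + 8\right) \left(- \frac{1}{2794}\right) = \left(-382\right) \left(- \frac{1}{3685}\right) + \frac{29}{2} \left(- \frac{1}{2794}\right) = \frac{382}{3685} - \frac{29}{5588} = \frac{184341}{1871980}$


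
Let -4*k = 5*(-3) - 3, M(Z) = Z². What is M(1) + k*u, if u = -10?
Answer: -44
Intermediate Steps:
k = 9/2 (k = -(5*(-3) - 3)/4 = -(-15 - 3)/4 = -¼*(-18) = 9/2 ≈ 4.5000)
M(1) + k*u = 1² + (9/2)*(-10) = 1 - 45 = -44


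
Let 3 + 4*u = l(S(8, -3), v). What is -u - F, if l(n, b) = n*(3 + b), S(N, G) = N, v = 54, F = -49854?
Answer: 198963/4 ≈ 49741.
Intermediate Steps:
u = 453/4 (u = -¾ + (8*(3 + 54))/4 = -¾ + (8*57)/4 = -¾ + (¼)*456 = -¾ + 114 = 453/4 ≈ 113.25)
-u - F = -1*453/4 - 1*(-49854) = -453/4 + 49854 = 198963/4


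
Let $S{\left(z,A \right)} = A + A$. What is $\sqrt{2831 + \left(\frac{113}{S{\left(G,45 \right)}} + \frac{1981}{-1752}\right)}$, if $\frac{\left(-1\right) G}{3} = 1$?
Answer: $\frac{\sqrt{54313431530}}{4380} \approx 53.208$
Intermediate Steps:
$G = -3$ ($G = \left(-3\right) 1 = -3$)
$S{\left(z,A \right)} = 2 A$
$\sqrt{2831 + \left(\frac{113}{S{\left(G,45 \right)}} + \frac{1981}{-1752}\right)} = \sqrt{2831 + \left(\frac{113}{2 \cdot 45} + \frac{1981}{-1752}\right)} = \sqrt{2831 + \left(\frac{113}{90} + 1981 \left(- \frac{1}{1752}\right)\right)} = \sqrt{2831 + \left(113 \cdot \frac{1}{90} - \frac{1981}{1752}\right)} = \sqrt{2831 + \left(\frac{113}{90} - \frac{1981}{1752}\right)} = \sqrt{2831 + \frac{3281}{26280}} = \sqrt{\frac{74401961}{26280}} = \frac{\sqrt{54313431530}}{4380}$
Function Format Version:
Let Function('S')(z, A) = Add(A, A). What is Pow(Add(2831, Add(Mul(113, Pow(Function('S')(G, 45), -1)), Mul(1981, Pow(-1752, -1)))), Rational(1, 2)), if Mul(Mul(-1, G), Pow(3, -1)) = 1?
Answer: Mul(Rational(1, 4380), Pow(54313431530, Rational(1, 2))) ≈ 53.208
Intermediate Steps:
G = -3 (G = Mul(-3, 1) = -3)
Function('S')(z, A) = Mul(2, A)
Pow(Add(2831, Add(Mul(113, Pow(Function('S')(G, 45), -1)), Mul(1981, Pow(-1752, -1)))), Rational(1, 2)) = Pow(Add(2831, Add(Mul(113, Pow(Mul(2, 45), -1)), Mul(1981, Pow(-1752, -1)))), Rational(1, 2)) = Pow(Add(2831, Add(Mul(113, Pow(90, -1)), Mul(1981, Rational(-1, 1752)))), Rational(1, 2)) = Pow(Add(2831, Add(Mul(113, Rational(1, 90)), Rational(-1981, 1752))), Rational(1, 2)) = Pow(Add(2831, Add(Rational(113, 90), Rational(-1981, 1752))), Rational(1, 2)) = Pow(Add(2831, Rational(3281, 26280)), Rational(1, 2)) = Pow(Rational(74401961, 26280), Rational(1, 2)) = Mul(Rational(1, 4380), Pow(54313431530, Rational(1, 2)))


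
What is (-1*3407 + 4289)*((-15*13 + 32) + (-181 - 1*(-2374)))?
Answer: 1790460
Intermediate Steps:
(-1*3407 + 4289)*((-15*13 + 32) + (-181 - 1*(-2374))) = (-3407 + 4289)*((-195 + 32) + (-181 + 2374)) = 882*(-163 + 2193) = 882*2030 = 1790460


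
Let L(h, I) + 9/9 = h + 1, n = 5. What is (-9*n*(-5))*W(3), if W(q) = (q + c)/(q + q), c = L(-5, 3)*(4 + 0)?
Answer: -1275/2 ≈ -637.50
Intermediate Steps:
L(h, I) = h (L(h, I) = -1 + (h + 1) = -1 + (1 + h) = h)
c = -20 (c = -5*(4 + 0) = -5*4 = -20)
W(q) = (-20 + q)/(2*q) (W(q) = (q - 20)/(q + q) = (-20 + q)/((2*q)) = (-20 + q)*(1/(2*q)) = (-20 + q)/(2*q))
(-9*n*(-5))*W(3) = (-45*(-5))*((½)*(-20 + 3)/3) = (-9*(-25))*((½)*(⅓)*(-17)) = 225*(-17/6) = -1275/2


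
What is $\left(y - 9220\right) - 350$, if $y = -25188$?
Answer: $-34758$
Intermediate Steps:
$\left(y - 9220\right) - 350 = \left(-25188 - 9220\right) - 350 = -34408 - 350 = -34758$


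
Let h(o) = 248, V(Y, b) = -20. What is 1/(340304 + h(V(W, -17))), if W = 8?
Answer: 1/340552 ≈ 2.9364e-6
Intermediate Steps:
1/(340304 + h(V(W, -17))) = 1/(340304 + 248) = 1/340552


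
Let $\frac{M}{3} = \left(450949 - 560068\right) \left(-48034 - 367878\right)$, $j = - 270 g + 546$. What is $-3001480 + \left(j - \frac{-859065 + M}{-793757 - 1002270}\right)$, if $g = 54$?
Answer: $- \frac{5279793717359}{1796027} \approx -2.9397 \cdot 10^{6}$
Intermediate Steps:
$j = -14034$ ($j = \left(-270\right) 54 + 546 = -14580 + 546 = -14034$)
$M = 136151704584$ ($M = 3 \left(450949 - 560068\right) \left(-48034 - 367878\right) = 3 \left(\left(-109119\right) \left(-415912\right)\right) = 3 \cdot 45383901528 = 136151704584$)
$-3001480 + \left(j - \frac{-859065 + M}{-793757 - 1002270}\right) = -3001480 - \left(14034 + \frac{-859065 + 136151704584}{-793757 - 1002270}\right) = -3001480 - \left(14034 + \frac{136150845519}{-1796027}\right) = -3001480 - \left(14034 + 136150845519 \left(- \frac{1}{1796027}\right)\right) = -3001480 - - \frac{110945402601}{1796027} = -3001480 + \left(-14034 + \frac{136150845519}{1796027}\right) = -3001480 + \frac{110945402601}{1796027} = - \frac{5279793717359}{1796027}$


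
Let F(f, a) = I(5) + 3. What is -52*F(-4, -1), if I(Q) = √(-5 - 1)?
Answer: -156 - 52*I*√6 ≈ -156.0 - 127.37*I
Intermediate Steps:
I(Q) = I*√6 (I(Q) = √(-6) = I*√6)
F(f, a) = 3 + I*√6 (F(f, a) = I*√6 + 3 = 3 + I*√6)
-52*F(-4, -1) = -52*(3 + I*√6) = -156 - 52*I*√6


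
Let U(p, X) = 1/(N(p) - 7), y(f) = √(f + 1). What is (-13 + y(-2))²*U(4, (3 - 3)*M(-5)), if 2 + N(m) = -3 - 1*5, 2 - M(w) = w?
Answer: -168/17 + 26*I/17 ≈ -9.8824 + 1.5294*I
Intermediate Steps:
M(w) = 2 - w
y(f) = √(1 + f)
N(m) = -10 (N(m) = -2 + (-3 - 1*5) = -2 + (-3 - 5) = -2 - 8 = -10)
U(p, X) = -1/17 (U(p, X) = 1/(-10 - 7) = 1/(-17) = -1/17)
(-13 + y(-2))²*U(4, (3 - 3)*M(-5)) = (-13 + √(1 - 2))²*(-1/17) = (-13 + √(-1))²*(-1/17) = (-13 + I)²*(-1/17) = -(-13 + I)²/17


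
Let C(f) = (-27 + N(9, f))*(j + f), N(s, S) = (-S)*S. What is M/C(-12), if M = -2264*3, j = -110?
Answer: -1132/3477 ≈ -0.32557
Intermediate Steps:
N(s, S) = -S²
C(f) = (-110 + f)*(-27 - f²) (C(f) = (-27 - f²)*(-110 + f) = (-110 + f)*(-27 - f²))
M = -6792
M/C(-12) = -6792/(2970 - 1*(-12)³ - 27*(-12) + 110*(-12)²) = -6792/(2970 - 1*(-1728) + 324 + 110*144) = -6792/(2970 + 1728 + 324 + 15840) = -6792/20862 = -6792*1/20862 = -1132/3477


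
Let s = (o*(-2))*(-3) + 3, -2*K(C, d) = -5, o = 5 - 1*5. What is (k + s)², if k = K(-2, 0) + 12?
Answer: 1225/4 ≈ 306.25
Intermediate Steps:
o = 0 (o = 5 - 5 = 0)
K(C, d) = 5/2 (K(C, d) = -½*(-5) = 5/2)
k = 29/2 (k = 5/2 + 12 = 29/2 ≈ 14.500)
s = 3 (s = (0*(-2))*(-3) + 3 = 0*(-3) + 3 = 0 + 3 = 3)
(k + s)² = (29/2 + 3)² = (35/2)² = 1225/4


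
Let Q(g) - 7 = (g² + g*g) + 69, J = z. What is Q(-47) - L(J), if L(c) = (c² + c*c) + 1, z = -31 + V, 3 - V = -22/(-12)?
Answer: 48833/18 ≈ 2712.9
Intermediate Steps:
V = 7/6 (V = 3 - (-22)/(-12) = 3 - (-22)*(-1)/12 = 3 - 1*11/6 = 3 - 11/6 = 7/6 ≈ 1.1667)
z = -179/6 (z = -31 + 7/6 = -179/6 ≈ -29.833)
J = -179/6 ≈ -29.833
L(c) = 1 + 2*c² (L(c) = (c² + c²) + 1 = 2*c² + 1 = 1 + 2*c²)
Q(g) = 76 + 2*g² (Q(g) = 7 + ((g² + g*g) + 69) = 7 + ((g² + g²) + 69) = 7 + (2*g² + 69) = 7 + (69 + 2*g²) = 76 + 2*g²)
Q(-47) - L(J) = (76 + 2*(-47)²) - (1 + 2*(-179/6)²) = (76 + 2*2209) - (1 + 2*(32041/36)) = (76 + 4418) - (1 + 32041/18) = 4494 - 1*32059/18 = 4494 - 32059/18 = 48833/18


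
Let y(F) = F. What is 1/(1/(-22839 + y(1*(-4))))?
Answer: -22843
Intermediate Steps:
1/(1/(-22839 + y(1*(-4)))) = 1/(1/(-22839 + 1*(-4))) = 1/(1/(-22839 - 4)) = 1/(1/(-22843)) = 1/(-1/22843) = -22843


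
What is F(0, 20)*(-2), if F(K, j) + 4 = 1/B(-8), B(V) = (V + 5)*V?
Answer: 95/12 ≈ 7.9167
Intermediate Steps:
B(V) = V*(5 + V) (B(V) = (5 + V)*V = V*(5 + V))
F(K, j) = -95/24 (F(K, j) = -4 + 1/(-8*(5 - 8)) = -4 + 1/(-8*(-3)) = -4 + 1/24 = -95/24)
F(0, 20)*(-2) = -95/24*(-2) = 95/12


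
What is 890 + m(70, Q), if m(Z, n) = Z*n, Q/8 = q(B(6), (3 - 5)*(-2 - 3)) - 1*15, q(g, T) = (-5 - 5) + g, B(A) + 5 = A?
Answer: -12550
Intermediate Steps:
B(A) = -5 + A
q(g, T) = -10 + g
Q = -192 (Q = 8*((-10 + (-5 + 6)) - 1*15) = 8*((-10 + 1) - 15) = 8*(-9 - 15) = 8*(-24) = -192)
890 + m(70, Q) = 890 + 70*(-192) = 890 - 13440 = -12550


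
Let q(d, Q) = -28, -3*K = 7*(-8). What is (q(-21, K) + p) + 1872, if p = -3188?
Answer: -1344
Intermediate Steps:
K = 56/3 (K = -7*(-8)/3 = -⅓*(-56) = 56/3 ≈ 18.667)
(q(-21, K) + p) + 1872 = (-28 - 3188) + 1872 = -3216 + 1872 = -1344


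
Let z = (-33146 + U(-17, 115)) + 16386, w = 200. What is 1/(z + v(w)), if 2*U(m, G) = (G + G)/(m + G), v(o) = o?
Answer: -98/1622765 ≈ -6.0391e-5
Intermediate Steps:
U(m, G) = G/(G + m) (U(m, G) = ((G + G)/(m + G))/2 = ((2*G)/(G + m))/2 = (2*G/(G + m))/2 = G/(G + m))
z = -1642365/98 (z = (-33146 + 115/(115 - 17)) + 16386 = (-33146 + 115/98) + 16386 = -3248193/98 + 16386 = -1642365/98 ≈ -16759.)
1/(z + v(w)) = 1/(-1642365/98 + 200) = 1/(-1622765/98) = -98/1622765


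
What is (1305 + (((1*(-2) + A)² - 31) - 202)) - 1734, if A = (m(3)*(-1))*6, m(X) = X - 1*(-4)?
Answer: 1274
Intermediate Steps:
m(X) = 4 + X (m(X) = X + 4 = 4 + X)
A = -42 (A = ((4 + 3)*(-1))*6 = (7*(-1))*6 = -7*6 = -42)
(1305 + (((1*(-2) + A)² - 31) - 202)) - 1734 = (1305 + (((1*(-2) - 42)² - 31) - 202)) - 1734 = (1305 + (((-2 - 42)² - 31) - 202)) - 1734 = (1305 + (((-44)² - 31) - 202)) - 1734 = (1305 + ((1936 - 31) - 202)) - 1734 = (1305 + (1905 - 202)) - 1734 = (1305 + 1703) - 1734 = 3008 - 1734 = 1274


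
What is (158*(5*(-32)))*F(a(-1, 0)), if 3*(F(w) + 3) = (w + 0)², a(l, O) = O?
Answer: 75840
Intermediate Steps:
F(w) = -3 + w²/3 (F(w) = -3 + (w + 0)²/3 = -3 + w²/3)
(158*(5*(-32)))*F(a(-1, 0)) = (158*(5*(-32)))*(-3 + (⅓)*0²) = (158*(-160))*(-3 + (⅓)*0) = -25280*(-3 + 0) = -25280*(-3) = 75840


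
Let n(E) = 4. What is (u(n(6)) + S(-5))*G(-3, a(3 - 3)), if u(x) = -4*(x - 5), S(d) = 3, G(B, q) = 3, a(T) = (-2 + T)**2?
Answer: 21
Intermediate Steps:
u(x) = 20 - 4*x (u(x) = -4*(-5 + x) = 20 - 4*x)
(u(n(6)) + S(-5))*G(-3, a(3 - 3)) = ((20 - 4*4) + 3)*3 = ((20 - 16) + 3)*3 = (4 + 3)*3 = 7*3 = 21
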